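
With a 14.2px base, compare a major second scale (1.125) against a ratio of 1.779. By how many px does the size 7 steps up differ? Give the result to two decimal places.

768.41px

Major second: 14.2 × 1.125⁷ = 32.3859px
At 1.779: 14.2 × 1.779⁷ = 800.7925px
Difference: 800.7925 − 32.3859 = 768.4066px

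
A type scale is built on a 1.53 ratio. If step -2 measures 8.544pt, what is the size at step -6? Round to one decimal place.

1.6pt

Moving from step -2 to step -6 is 4 steps down, so divide by r⁴.
8.544 ÷ 1.53⁴ = 8.544 ÷ 5.47981 ≈ 1.559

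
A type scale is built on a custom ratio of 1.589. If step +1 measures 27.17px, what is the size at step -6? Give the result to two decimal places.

27.17 ÷ 1.589⁷ = 27.17 ÷ 25.57804 ≈ 1.062

1.06px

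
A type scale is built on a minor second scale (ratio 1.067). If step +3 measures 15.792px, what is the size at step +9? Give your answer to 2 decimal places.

15.792 × 1.067⁶ = 15.792 × 1.47566 ≈ 23.304

23.30px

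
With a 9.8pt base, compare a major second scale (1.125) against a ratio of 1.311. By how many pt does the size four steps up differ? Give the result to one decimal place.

Major second: 9.8 × 1.125⁴ = 15.698pt
At 1.311: 9.8 × 1.311⁴ = 28.949pt
Difference: 28.949 − 15.698 = 13.251pt

13.3pt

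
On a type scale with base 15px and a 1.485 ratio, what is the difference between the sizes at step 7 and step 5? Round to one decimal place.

130.6px

Step 5: 15.0 × 1.485⁵ = 108.324px
Step 7: 15.0 × 1.485⁷ = 238.878px
Difference: 238.878 − 108.324 = 130.554px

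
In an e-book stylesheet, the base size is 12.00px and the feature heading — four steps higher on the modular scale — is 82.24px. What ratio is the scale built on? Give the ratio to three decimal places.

The ratio satisfies 12.00 × r⁴ = 82.24, so r = (82.24 / 12.00)^(1/4).
r = 6.8533^(1/4) ≈ 1.6180

1.618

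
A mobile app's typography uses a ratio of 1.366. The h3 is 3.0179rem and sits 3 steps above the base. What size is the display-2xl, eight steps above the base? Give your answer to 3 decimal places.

14.354rem

Moving from step +3 to step +8 is 5 steps up, so multiply by r⁵.
3.0179 × 1.366⁵ = 3.0179 × 4.75613 ≈ 14.354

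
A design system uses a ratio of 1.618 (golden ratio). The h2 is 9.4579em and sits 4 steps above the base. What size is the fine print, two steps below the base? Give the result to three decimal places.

0.527em

The gap is -2 − (4) = -6 steps, so the factor is 1.618^-6.
9.4579 ÷ 1.618⁶ = 9.4579 ÷ 17.94201 ≈ 0.527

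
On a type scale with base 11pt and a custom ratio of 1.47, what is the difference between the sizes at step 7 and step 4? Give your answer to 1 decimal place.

111.8pt

Step 4: 11.0 × 1.47⁴ = 51.364pt
Step 7: 11.0 × 1.47⁷ = 163.160pt
Difference: 163.160 − 51.364 = 111.796pt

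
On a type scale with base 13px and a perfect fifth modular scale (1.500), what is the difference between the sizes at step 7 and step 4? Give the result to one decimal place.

Step 4: 13.0 × 1.500⁴ = 65.812px
Step 7: 13.0 × 1.500⁷ = 222.117px
Difference: 222.117 − 65.812 = 156.305px

156.3px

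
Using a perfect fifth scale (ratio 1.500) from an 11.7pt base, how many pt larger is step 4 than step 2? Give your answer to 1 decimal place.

32.9pt

Step 2: 11.7 × 1.500² = 26.325pt
Step 4: 11.7 × 1.500⁴ = 59.231pt
Difference: 59.231 − 26.325 = 32.906pt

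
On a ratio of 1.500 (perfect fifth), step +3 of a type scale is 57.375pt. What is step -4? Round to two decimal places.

3.36pt

The gap is -4 − (3) = -7 steps, so the factor is 1.500^-7.
57.375 ÷ 1.500⁷ = 57.375 ÷ 17.08594 ≈ 3.358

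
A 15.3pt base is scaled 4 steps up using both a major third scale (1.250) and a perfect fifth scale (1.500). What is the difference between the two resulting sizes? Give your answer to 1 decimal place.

40.1pt

Major third: 15.3 × 1.250⁴ = 37.354pt
Perfect fifth: 15.3 × 1.500⁴ = 77.456pt
Difference: 77.456 − 37.354 = 40.102pt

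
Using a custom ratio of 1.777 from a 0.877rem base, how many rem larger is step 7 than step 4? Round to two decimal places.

40.32rem

Step 4: 0.877 × 1.777⁴ = 8.7448rem
Step 7: 0.877 × 1.777⁷ = 49.0695rem
Difference: 49.0695 − 8.7448 = 40.3247rem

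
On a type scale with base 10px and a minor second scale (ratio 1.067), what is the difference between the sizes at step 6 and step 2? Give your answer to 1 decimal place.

Step 2: 10.0 × 1.067² = 11.385px
Step 6: 10.0 × 1.067⁶ = 14.757px
Difference: 14.757 − 11.385 = 3.372px

3.4px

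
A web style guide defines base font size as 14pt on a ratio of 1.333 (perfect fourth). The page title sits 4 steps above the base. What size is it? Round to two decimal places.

14.0 × 1.333⁴ = 14.0 × 3.15733 ≈ 44.20

44.20pt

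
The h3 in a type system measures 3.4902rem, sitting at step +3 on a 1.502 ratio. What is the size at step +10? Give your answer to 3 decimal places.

Moving from step +3 to step +10 is 7 steps up, so multiply by r⁷.
3.4902 × 1.502⁷ = 3.4902 × 17.24605 ≈ 60.192

60.192rem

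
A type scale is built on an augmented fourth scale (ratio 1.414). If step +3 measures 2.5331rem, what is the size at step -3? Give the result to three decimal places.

0.317rem

The gap is -3 − (3) = -6 steps, so the factor is 1.414^-6.
2.5331 ÷ 1.414⁶ = 2.5331 ÷ 7.99275 ≈ 0.317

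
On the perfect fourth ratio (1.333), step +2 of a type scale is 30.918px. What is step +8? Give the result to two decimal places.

30.918 × 1.333⁶ = 30.918 × 5.61023 ≈ 173.457

173.46px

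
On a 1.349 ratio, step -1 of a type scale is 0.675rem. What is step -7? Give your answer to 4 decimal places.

0.1120rem

0.675 ÷ 1.349⁶ = 0.675 ÷ 6.02659 ≈ 0.1120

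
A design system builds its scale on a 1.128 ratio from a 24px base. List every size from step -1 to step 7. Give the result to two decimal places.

Step -1: 24.0 ÷ 1.128 = 21.28
Step 0: 24px
Step 1: 24.0 × 1.128 = 27.07
Step 2: 24.0 × 1.128² = 30.54
Step 3: 24.0 × 1.128³ = 34.45
Step 4: 24.0 × 1.128⁴ = 38.86
Step 5: 24.0 × 1.128⁵ = 43.83
Step 6: 24.0 × 1.128⁶ = 49.44
Step 7: 24.0 × 1.128⁷ = 55.77

21.28px, 24.00px, 27.07px, 30.54px, 34.45px, 38.86px, 43.83px, 49.44px, 55.77px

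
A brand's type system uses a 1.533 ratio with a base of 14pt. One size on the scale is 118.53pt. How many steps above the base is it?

1.533ⁿ = 118.53 / 14 = 8.4664
n = ln(8.4664) / ln(1.533) = 2.1361 / 0.4272 ≈ 5.00

5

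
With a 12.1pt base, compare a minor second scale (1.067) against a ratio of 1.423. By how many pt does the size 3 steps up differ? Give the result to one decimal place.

Minor second: 12.1 × 1.067³ = 14.699pt
At 1.423: 12.1 × 1.423³ = 34.866pt
Difference: 34.866 − 14.699 = 20.167pt

20.2pt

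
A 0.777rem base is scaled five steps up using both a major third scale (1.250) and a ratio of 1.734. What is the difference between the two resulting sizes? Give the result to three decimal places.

9.809rem

Major third: 0.777 × 1.250⁵ = 2.37122rem
At 1.734: 0.777 × 1.734⁵ = 12.18054rem
Difference: 12.18054 − 2.37122 = 9.80932rem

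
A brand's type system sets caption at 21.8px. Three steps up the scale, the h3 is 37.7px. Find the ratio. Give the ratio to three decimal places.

The ratio satisfies 21.8 × r³ = 37.7, so r = (37.7 / 21.8)^(1/3).
r = 1.7294^(1/3) ≈ 1.2003

1.200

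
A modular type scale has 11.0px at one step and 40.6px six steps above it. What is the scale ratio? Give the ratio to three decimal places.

1.243

r⁶ = 40.6 / 11.0, so r = (40.6/11.0)^(1/6).
r = 3.6909^(1/6) ≈ 1.2431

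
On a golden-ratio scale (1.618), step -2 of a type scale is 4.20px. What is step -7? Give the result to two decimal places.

0.38px

4.20 ÷ 1.618⁵ = 4.20 ÷ 11.08901 ≈ 0.379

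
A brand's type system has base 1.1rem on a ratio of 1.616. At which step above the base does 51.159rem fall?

8

1.616ⁿ = 51.159 / 1.1 = 46.5082
n = ln(46.5082) / ln(1.616) = 3.8396 / 0.4800 ≈ 8.00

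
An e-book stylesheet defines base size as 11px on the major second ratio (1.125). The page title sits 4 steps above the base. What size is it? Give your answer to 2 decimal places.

17.62px

11.0 × 1.125⁴ = 11.0 × 1.60181 ≈ 17.62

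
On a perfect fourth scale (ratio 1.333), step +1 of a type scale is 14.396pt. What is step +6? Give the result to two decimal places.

60.59pt

14.396 × 1.333⁵ = 14.396 × 4.20873 ≈ 60.589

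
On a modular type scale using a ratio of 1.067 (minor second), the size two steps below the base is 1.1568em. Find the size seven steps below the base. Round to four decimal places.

The gap is -7 − (-2) = -5 steps, so the factor is 1.067^-5.
1.1568 ÷ 1.067⁵ = 1.1568 ÷ 1.38300 ≈ 0.8364

0.8364em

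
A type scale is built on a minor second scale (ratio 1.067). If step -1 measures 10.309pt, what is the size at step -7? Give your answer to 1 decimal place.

7.0pt

Moving from step -1 to step -7 is 6 steps down, so divide by r⁶.
10.309 ÷ 1.067⁶ = 10.309 ÷ 1.47566 ≈ 6.986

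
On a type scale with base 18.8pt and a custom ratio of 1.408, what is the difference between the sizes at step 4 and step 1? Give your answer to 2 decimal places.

Step 1: 18.8 × 1.408 = 26.4704pt
Step 4: 18.8 × 1.408⁴ = 73.8871pt
Difference: 73.8871 − 26.4704 = 47.4167pt

47.42pt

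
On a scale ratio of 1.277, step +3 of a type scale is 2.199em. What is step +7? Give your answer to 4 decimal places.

5.8478em

Moving from step +3 to step +7 is 4 steps up, so multiply by r⁴.
2.199 × 1.277⁴ = 2.199 × 2.65928 ≈ 5.8478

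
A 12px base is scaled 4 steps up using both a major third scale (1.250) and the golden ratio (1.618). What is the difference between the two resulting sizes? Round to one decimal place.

Major third: 12.0 × 1.250⁴ = 29.297px
Golden ratio: 12.0 × 1.618⁴ = 82.242px
Difference: 82.242 − 29.297 = 52.945px

52.9px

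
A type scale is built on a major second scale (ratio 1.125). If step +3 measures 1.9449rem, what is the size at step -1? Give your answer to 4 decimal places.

1.2142rem

The gap is -1 − (3) = -4 steps, so the factor is 1.125^-4.
1.9449 ÷ 1.125⁴ = 1.9449 ÷ 1.60181 ≈ 1.2142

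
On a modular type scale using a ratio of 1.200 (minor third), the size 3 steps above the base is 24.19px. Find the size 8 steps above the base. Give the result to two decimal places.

24.19 × 1.200⁵ = 24.19 × 2.48832 ≈ 60.192

60.19px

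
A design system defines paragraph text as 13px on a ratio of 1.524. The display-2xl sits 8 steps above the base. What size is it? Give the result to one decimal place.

13.0 × 1.524⁸ = 13.0 × 29.09911 ≈ 378.29

378.3px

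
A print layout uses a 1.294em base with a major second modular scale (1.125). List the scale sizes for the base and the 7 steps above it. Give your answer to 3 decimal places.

Step 0: 1.294em
Step 1: 1.294 × 1.125 = 1.456
Step 2: 1.294 × 1.125² = 1.638
Step 3: 1.294 × 1.125³ = 1.842
Step 4: 1.294 × 1.125⁴ = 2.073
Step 5: 1.294 × 1.125⁵ = 2.332
Step 6: 1.294 × 1.125⁶ = 2.623
Step 7: 1.294 × 1.125⁷ = 2.951

1.294em, 1.456em, 1.638em, 1.842em, 2.073em, 2.332em, 2.623em, 2.951em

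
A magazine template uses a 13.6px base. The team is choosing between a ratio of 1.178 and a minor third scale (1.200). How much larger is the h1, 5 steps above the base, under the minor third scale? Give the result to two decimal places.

2.99px

At 1.178: 13.6 × 1.178⁵ = 30.8507px
Minor third: 13.6 × 1.200⁵ = 33.8412px
Difference: 33.8412 − 30.8507 = 2.9905px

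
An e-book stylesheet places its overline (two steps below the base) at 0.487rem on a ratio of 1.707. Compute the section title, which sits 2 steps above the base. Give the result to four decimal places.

4.1349rem

The gap is 2 − (-2) = 4 steps, so the factor is 1.707^4.
0.487 × 1.707⁴ = 0.487 × 8.49052 ≈ 4.1349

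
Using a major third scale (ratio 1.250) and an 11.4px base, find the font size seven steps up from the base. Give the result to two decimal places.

11.4 × 1.250⁷ = 11.4 × 4.76837 ≈ 54.36

54.36px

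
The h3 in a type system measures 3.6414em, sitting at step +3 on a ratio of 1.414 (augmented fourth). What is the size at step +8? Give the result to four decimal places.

Moving from step +3 to step +8 is 5 steps up, so multiply by r⁵.
3.6414 × 1.414⁵ = 3.6414 × 5.65258 ≈ 20.5833

20.5833em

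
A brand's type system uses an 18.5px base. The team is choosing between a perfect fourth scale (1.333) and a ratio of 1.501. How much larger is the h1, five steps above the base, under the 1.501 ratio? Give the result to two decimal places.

Perfect fourth: 18.5 × 1.333⁵ = 77.8614px
At 1.501: 18.5 × 1.501⁵ = 140.9533px
Difference: 140.9533 − 77.8614 = 63.0919px

63.09px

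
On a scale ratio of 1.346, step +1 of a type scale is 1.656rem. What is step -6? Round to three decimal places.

Moving from step +1 to step -6 is 7 steps down, so divide by r⁷.
1.656 ÷ 1.346⁷ = 1.656 ÷ 8.00415 ≈ 0.207

0.207rem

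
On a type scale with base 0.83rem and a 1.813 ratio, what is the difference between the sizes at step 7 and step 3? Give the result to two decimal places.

48.49rem

Step 3: 0.83 × 1.813³ = 4.9462rem
Step 7: 0.83 × 1.813⁷ = 53.4395rem
Difference: 53.4395 − 4.9462 = 48.4933rem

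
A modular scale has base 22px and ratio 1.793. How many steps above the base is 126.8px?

1.793ⁿ = 126.8 / 22 = 5.7636
n = ln(5.7636) / ln(1.793) = 1.7516 / 0.5839 ≈ 3.00

3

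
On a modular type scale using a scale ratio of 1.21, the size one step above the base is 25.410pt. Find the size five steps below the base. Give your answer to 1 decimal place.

25.410 ÷ 1.21⁶ = 25.410 ÷ 3.13843 ≈ 8.096

8.1pt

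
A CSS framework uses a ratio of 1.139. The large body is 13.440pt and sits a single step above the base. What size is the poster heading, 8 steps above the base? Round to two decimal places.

33.42pt

13.440 × 1.139⁷ = 13.440 × 2.48694 ≈ 33.425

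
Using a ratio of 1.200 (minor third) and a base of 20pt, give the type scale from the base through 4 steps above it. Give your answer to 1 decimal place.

20.0pt, 24.0pt, 28.8pt, 34.6pt, 41.5pt

Step 0: 20pt
Step 1: 20.0 × 1.200 = 24.0
Step 2: 20.0 × 1.200² = 28.8
Step 3: 20.0 × 1.200³ = 34.6
Step 4: 20.0 × 1.200⁴ = 41.5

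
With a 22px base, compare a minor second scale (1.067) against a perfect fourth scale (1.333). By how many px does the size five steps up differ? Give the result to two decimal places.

Minor second: 22.0 × 1.067⁵ = 30.4260px
Perfect fourth: 22.0 × 1.333⁵ = 92.5920px
Difference: 92.5920 − 30.4260 = 62.1660px

62.17px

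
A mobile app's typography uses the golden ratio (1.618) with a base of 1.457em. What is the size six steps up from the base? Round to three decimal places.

26.142em

Each step on a modular scale multiplies by the ratio, so the size n steps from the base is base × ratioⁿ.
1.457 × 1.618⁶ = 1.457 × 17.94201 ≈ 26.142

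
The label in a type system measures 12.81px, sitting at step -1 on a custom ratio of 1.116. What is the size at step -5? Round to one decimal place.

8.3px

The gap is -5 − (-1) = -4 steps, so the factor is 1.116^-4.
12.81 ÷ 1.116⁴ = 12.81 ÷ 1.55116 ≈ 8.258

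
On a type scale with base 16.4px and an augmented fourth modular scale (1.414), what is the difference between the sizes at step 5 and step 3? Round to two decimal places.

46.34px

Step 3: 16.4 × 1.414³ = 46.3652px
Step 5: 16.4 × 1.414⁵ = 92.7024px
Difference: 92.7024 − 46.3652 = 46.3372px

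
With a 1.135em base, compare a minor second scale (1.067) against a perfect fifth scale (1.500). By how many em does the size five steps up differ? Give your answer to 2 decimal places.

Minor second: 1.135 × 1.067⁵ = 1.5697em
Perfect fifth: 1.135 × 1.500⁵ = 8.6189em
Difference: 8.6189 − 1.5697 = 7.0492em

7.05em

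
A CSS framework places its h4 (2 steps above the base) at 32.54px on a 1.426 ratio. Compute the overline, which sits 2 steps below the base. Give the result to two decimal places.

Moving from step +2 to step -2 is 4 steps down, so divide by r⁴.
32.54 ÷ 1.426⁴ = 32.54 ÷ 4.13502 ≈ 7.869

7.87px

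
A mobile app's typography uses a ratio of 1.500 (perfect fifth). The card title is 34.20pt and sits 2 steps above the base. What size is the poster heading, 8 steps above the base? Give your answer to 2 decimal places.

389.56pt

34.20 × 1.500⁶ = 34.20 × 11.39062 ≈ 389.559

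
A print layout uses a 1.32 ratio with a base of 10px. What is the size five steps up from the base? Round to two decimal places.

Each step on a modular scale multiplies by the ratio, so the size n steps from the base is base × ratioⁿ.
10.0 × 1.32⁵ = 10.0 × 4.00746 ≈ 40.07

40.07px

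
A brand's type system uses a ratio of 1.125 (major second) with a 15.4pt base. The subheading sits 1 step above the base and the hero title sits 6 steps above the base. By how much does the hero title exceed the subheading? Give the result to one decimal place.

Step 1: 15.4 × 1.125 = 17.325pt
Step 6: 15.4 × 1.125⁶ = 31.220pt
Difference: 31.220 − 17.325 = 13.895pt

13.9pt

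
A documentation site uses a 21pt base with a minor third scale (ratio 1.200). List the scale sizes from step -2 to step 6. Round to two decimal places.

Step -2: 21.0 ÷ 1.200² = 14.58
Step -1: 21.0 ÷ 1.200 = 17.50
Step 0: 21pt
Step 1: 21.0 × 1.200 = 25.20
Step 2: 21.0 × 1.200² = 30.24
Step 3: 21.0 × 1.200³ = 36.29
Step 4: 21.0 × 1.200⁴ = 43.55
Step 5: 21.0 × 1.200⁵ = 52.25
Step 6: 21.0 × 1.200⁶ = 62.71

14.58pt, 17.50pt, 21.00pt, 25.20pt, 30.24pt, 36.29pt, 43.55pt, 52.25pt, 62.71pt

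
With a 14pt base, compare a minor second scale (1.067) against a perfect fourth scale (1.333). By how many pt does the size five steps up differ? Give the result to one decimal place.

39.6pt

Minor second: 14.0 × 1.067⁵ = 19.362pt
Perfect fourth: 14.0 × 1.333⁵ = 58.922pt
Difference: 58.922 − 19.362 = 39.560pt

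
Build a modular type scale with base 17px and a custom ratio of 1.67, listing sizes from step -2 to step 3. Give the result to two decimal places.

6.10px, 10.18px, 17.00px, 28.39px, 47.41px, 79.18px

Step -2: 17.0 ÷ 1.67² = 6.10
Step -1: 17.0 ÷ 1.67 = 10.18
Step 0: 17px
Step 1: 17.0 × 1.67 = 28.39
Step 2: 17.0 × 1.67² = 47.41
Step 3: 17.0 × 1.67³ = 79.18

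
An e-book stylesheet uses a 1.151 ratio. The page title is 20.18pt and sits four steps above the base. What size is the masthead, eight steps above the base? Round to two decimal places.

35.42pt

The gap is 8 − (4) = 4 steps, so the factor is 1.151^4.
20.18 × 1.151⁴ = 20.18 × 1.75510 ≈ 35.418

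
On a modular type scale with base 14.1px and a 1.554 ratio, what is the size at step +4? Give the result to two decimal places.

14.1 × 1.554⁴ = 14.1 × 5.83182 ≈ 82.23

82.23px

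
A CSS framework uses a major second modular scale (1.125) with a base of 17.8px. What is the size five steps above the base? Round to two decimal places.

Every step multiplies by the scale ratio.
17.8 × 1.125⁵ = 17.8 × 1.80203 ≈ 32.08

32.08px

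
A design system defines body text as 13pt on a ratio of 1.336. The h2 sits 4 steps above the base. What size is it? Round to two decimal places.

13.0 × 1.336⁴ = 13.0 × 3.18585 ≈ 41.42

41.42pt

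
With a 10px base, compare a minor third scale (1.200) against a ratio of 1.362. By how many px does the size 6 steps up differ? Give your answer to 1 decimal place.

34.0px

Minor third: 10.0 × 1.200⁶ = 29.860px
At 1.362: 10.0 × 1.362⁶ = 63.836px
Difference: 63.836 − 29.860 = 33.976px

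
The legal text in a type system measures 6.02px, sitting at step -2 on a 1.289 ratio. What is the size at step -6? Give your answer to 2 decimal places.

Moving from step -2 to step -6 is 4 steps down, so divide by r⁴.
6.02 ÷ 1.289⁴ = 6.02 ÷ 2.76065 ≈ 2.181

2.18px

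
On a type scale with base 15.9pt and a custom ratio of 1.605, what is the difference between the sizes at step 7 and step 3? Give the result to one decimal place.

Step 3: 15.9 × 1.605³ = 65.739pt
Step 7: 15.9 × 1.605⁷ = 436.237pt
Difference: 436.237 − 65.739 = 370.498pt

370.5pt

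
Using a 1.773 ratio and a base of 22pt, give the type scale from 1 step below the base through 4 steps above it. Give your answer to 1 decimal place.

12.4pt, 22.0pt, 39.0pt, 69.2pt, 122.6pt, 217.4pt

Step -1: 22.0 ÷ 1.773 = 12.4
Step 0: 22pt
Step 1: 22.0 × 1.773 = 39.0
Step 2: 22.0 × 1.773² = 69.2
Step 3: 22.0 × 1.773³ = 122.6
Step 4: 22.0 × 1.773⁴ = 217.4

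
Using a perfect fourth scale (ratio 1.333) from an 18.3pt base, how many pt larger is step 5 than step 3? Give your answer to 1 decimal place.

33.7pt

Step 3: 18.3 × 1.333³ = 43.345pt
Step 5: 18.3 × 1.333⁵ = 77.020pt
Difference: 77.020 − 43.345 = 33.675pt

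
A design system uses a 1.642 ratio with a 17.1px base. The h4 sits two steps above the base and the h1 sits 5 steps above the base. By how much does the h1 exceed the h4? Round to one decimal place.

158.0px

Step 2: 17.1 × 1.642² = 46.104px
Step 5: 17.1 × 1.642⁵ = 204.109px
Difference: 204.109 − 46.104 = 158.005px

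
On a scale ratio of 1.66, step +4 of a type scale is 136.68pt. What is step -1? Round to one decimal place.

136.68 ÷ 1.66⁵ = 136.68 ÷ 12.60493 ≈ 10.843

10.8pt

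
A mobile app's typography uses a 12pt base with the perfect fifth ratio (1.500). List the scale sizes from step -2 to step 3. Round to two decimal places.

Step -2: 12.0 ÷ 1.500² = 5.33
Step -1: 12.0 ÷ 1.500 = 8.00
Step 0: 12pt
Step 1: 12.0 × 1.500 = 18.00
Step 2: 12.0 × 1.500² = 27.00
Step 3: 12.0 × 1.500³ = 40.50

5.33pt, 8.00pt, 12.00pt, 18.00pt, 27.00pt, 40.50pt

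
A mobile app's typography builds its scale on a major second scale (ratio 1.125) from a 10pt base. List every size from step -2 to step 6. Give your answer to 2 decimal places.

Step -2: 10.0 ÷ 1.125² = 7.90
Step -1: 10.0 ÷ 1.125 = 8.89
Step 0: 10pt
Step 1: 10.0 × 1.125 = 11.25
Step 2: 10.0 × 1.125² = 12.66
Step 3: 10.0 × 1.125³ = 14.24
Step 4: 10.0 × 1.125⁴ = 16.02
Step 5: 10.0 × 1.125⁵ = 18.02
Step 6: 10.0 × 1.125⁶ = 20.27

7.90pt, 8.89pt, 10.00pt, 11.25pt, 12.66pt, 14.24pt, 16.02pt, 18.02pt, 20.27pt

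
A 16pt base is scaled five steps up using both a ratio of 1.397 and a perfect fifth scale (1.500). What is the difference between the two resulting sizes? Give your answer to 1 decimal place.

36.4pt

At 1.397: 16.0 × 1.397⁵ = 85.134pt
Perfect fifth: 16.0 × 1.500⁵ = 121.500pt
Difference: 121.500 − 85.134 = 36.366pt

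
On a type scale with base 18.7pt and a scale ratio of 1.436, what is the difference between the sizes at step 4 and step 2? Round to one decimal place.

41.0pt

Step 2: 18.7 × 1.436² = 38.561pt
Step 4: 18.7 × 1.436⁴ = 79.517pt
Difference: 79.517 − 38.561 = 40.956pt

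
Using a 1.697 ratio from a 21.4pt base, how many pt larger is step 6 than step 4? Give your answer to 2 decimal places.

333.62pt

Step 4: 21.4 × 1.697⁴ = 177.4766pt
Step 6: 21.4 × 1.697⁶ = 511.0988pt
Difference: 511.0988 − 177.4766 = 333.6222pt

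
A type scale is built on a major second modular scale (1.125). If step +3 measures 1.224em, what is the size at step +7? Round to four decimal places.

1.224 × 1.125⁴ = 1.224 × 1.60181 ≈ 1.9606

1.9606em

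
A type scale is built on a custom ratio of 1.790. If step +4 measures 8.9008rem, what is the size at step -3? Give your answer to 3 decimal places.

The gap is -3 − (4) = -7 steps, so the factor is 1.790^-7.
8.9008 ÷ 1.790⁷ = 8.9008 ÷ 58.88046 ≈ 0.151

0.151rem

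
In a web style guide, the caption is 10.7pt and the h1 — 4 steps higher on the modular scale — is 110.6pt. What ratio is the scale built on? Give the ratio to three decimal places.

1.793

r⁴ = 110.6 / 10.7, so r = (110.6/10.7)^(1/4).
r = 10.3364^(1/4) ≈ 1.7931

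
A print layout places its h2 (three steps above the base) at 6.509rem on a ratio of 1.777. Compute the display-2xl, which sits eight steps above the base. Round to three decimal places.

115.332rem

6.509 × 1.777⁵ = 6.509 × 17.71892 ≈ 115.332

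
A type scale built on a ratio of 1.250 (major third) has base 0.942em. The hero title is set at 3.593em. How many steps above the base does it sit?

1.250ⁿ = 3.593 / 0.942 = 3.8142
n = ln(3.8142) / ln(1.250) = 1.3387 / 0.2231 ≈ 6.00

6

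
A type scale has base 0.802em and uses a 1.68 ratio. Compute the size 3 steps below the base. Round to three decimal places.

0.169em

Every step multiplies by the scale ratio.
0.802 ÷ 1.68³ = 0.802 ÷ 4.74163 ≈ 0.169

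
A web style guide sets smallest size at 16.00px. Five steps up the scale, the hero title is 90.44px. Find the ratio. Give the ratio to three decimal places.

The ratio satisfies 16.00 × r⁵ = 90.44, so r = (90.44 / 16.00)^(1/5).
r = 5.6525^(1/5) ≈ 1.4140

1.414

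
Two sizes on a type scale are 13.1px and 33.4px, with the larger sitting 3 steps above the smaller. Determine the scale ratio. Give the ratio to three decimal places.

r³ = 33.4 / 13.1, so r = (33.4/13.1)^(1/3).
r = 2.5496^(1/3) ≈ 1.3661

1.366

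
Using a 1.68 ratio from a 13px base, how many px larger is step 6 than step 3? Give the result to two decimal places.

230.64px

Step 3: 13.0 × 1.68³ = 61.6412px
Step 6: 13.0 × 1.68⁶ = 292.2800px
Difference: 292.2800 − 61.6412 = 230.6388px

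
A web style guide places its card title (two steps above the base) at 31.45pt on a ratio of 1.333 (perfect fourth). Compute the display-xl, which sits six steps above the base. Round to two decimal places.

Moving from step +2 to step +6 is 4 steps up, so multiply by r⁴.
31.45 × 1.333⁴ = 31.45 × 3.15733 ≈ 99.298

99.30pt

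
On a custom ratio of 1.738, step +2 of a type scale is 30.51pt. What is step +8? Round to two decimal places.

840.89pt

Moving from step +2 to step +8 is 6 steps up, so multiply by r⁶.
30.51 × 1.738⁶ = 30.51 × 27.56123 ≈ 840.893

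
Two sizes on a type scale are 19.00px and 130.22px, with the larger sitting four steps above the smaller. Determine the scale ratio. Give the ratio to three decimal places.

The ratio satisfies 19.00 × r⁴ = 130.22, so r = (130.22 / 19.00)^(1/4).
r = 6.8537^(1/4) ≈ 1.6180

1.618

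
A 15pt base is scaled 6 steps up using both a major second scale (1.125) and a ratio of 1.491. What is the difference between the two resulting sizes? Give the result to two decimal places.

Major second: 15.0 × 1.125⁶ = 30.4093pt
At 1.491: 15.0 × 1.491⁶ = 164.8000pt
Difference: 164.8000 − 30.4093 = 134.3907pt

134.39pt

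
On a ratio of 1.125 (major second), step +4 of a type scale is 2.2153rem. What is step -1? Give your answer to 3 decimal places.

Moving from step +4 to step -1 is 5 steps down, so divide by r⁵.
2.2153 ÷ 1.125⁵ = 2.2153 ÷ 1.80203 ≈ 1.229

1.229rem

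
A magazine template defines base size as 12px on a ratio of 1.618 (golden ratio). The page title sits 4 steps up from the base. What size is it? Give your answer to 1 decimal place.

82.2px

Every step multiplies by the scale ratio.
12.0 × 1.618⁴ = 12.0 × 6.85353 ≈ 82.24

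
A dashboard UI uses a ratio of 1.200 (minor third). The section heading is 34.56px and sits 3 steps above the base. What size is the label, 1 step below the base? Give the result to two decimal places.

16.67px

34.56 ÷ 1.200⁴ = 34.56 ÷ 2.07360 ≈ 16.667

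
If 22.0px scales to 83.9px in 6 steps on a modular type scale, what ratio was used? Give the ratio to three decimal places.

The ratio satisfies 22.0 × r⁶ = 83.9, so r = (83.9 / 22.0)^(1/6).
r = 3.8136^(1/6) ≈ 1.2499

1.250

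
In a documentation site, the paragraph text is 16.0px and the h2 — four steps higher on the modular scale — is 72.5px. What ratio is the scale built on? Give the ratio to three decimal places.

The ratio satisfies 16.0 × r⁴ = 72.5, so r = (72.5 / 16.0)^(1/4).
r = 4.5312^(1/4) ≈ 1.4590

1.459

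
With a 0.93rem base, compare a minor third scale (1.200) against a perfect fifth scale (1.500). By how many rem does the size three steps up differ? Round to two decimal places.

Minor third: 0.93 × 1.200³ = 1.6070rem
Perfect fifth: 0.93 × 1.500³ = 3.1388rem
Difference: 3.1388 − 1.6070 = 1.5318rem

1.53rem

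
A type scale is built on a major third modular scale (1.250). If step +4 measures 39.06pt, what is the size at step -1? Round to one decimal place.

39.06 ÷ 1.250⁵ = 39.06 ÷ 3.05176 ≈ 12.799

12.8pt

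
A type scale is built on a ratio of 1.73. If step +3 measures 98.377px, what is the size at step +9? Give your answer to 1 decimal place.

2637.4px

Moving from step +3 to step +9 is 6 steps up, so multiply by r⁶.
98.377 × 1.73⁶ = 98.377 × 26.80875 ≈ 2637.365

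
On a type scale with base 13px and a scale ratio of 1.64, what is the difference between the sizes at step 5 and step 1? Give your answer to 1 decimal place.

Step 1: 13.0 × 1.64 = 21.320px
Step 5: 13.0 × 1.64⁵ = 154.228px
Difference: 154.228 − 21.320 = 132.908px

132.9px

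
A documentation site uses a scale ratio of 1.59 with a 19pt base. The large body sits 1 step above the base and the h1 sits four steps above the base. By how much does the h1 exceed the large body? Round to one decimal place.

Step 1: 19.0 × 1.59 = 30.210pt
Step 4: 19.0 × 1.59⁴ = 121.435pt
Difference: 121.435 − 30.210 = 91.225pt

91.2pt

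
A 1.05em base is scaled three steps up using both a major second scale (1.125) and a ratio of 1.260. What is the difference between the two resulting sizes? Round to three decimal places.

0.605em

Major second: 1.05 × 1.125³ = 1.49502em
At 1.260: 1.05 × 1.260³ = 2.10039em
Difference: 2.10039 − 1.49502 = 0.60537em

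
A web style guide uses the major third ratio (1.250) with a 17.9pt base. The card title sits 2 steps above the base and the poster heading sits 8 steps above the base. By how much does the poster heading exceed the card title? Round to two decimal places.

78.72pt

Step 2: 17.9 × 1.250² = 27.9687pt
Step 8: 17.9 × 1.250⁸ = 106.6923pt
Difference: 106.6923 − 27.9687 = 78.7236pt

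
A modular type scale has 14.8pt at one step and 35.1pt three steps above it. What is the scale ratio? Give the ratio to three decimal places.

The ratio satisfies 14.8 × r³ = 35.1, so r = (35.1 / 14.8)^(1/3).
r = 2.3716^(1/3) ≈ 1.3336

1.334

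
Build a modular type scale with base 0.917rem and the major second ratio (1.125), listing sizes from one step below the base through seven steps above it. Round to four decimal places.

Step -1: 0.917 ÷ 1.125 = 0.8151
Step 0: 0.917rem
Step 1: 0.917 × 1.125 = 1.0316
Step 2: 0.917 × 1.125² = 1.1606
Step 3: 0.917 × 1.125³ = 1.3057
Step 4: 0.917 × 1.125⁴ = 1.4689
Step 5: 0.917 × 1.125⁵ = 1.6525
Step 6: 0.917 × 1.125⁶ = 1.8590
Step 7: 0.917 × 1.125⁷ = 2.0914

0.8151rem, 0.9170rem, 1.0316rem, 1.1606rem, 1.3057rem, 1.4689rem, 1.6525rem, 1.8590rem, 2.0914rem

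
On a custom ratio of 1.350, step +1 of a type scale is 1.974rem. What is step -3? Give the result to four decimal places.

1.974 ÷ 1.350⁴ = 1.974 ÷ 3.32151 ≈ 0.5943

0.5943rem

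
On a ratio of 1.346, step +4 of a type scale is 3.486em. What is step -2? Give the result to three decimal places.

0.586em

Moving from step +4 to step -2 is 6 steps down, so divide by r⁶.
3.486 ÷ 1.346⁶ = 3.486 ÷ 5.94662 ≈ 0.586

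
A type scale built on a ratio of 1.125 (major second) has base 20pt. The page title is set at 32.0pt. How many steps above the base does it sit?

1.125ⁿ = 32.0 / 20 = 1.6000
n = ln(1.6000) / ln(1.125) = 0.4700 / 0.1178 ≈ 3.99

4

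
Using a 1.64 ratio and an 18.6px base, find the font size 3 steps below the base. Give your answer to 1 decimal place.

4.2px

18.6 ÷ 1.64³ = 18.6 ÷ 4.41094 ≈ 4.22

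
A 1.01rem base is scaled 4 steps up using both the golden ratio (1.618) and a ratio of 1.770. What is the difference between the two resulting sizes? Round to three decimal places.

Golden ratio: 1.01 × 1.618⁴ = 6.92206rem
At 1.770: 1.01 × 1.770⁴ = 9.91321rem
Difference: 9.91321 − 6.92206 = 2.99115rem

2.991rem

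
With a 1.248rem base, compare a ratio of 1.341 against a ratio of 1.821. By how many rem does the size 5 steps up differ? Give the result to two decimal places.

At 1.341: 1.248 × 1.341⁵ = 5.4120rem
At 1.821: 1.248 × 1.821⁵ = 24.9899rem
Difference: 24.9899 − 5.4120 = 19.5779rem

19.58rem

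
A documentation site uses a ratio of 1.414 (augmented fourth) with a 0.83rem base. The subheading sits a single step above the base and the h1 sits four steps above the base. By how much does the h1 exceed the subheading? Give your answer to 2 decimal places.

Step 1: 0.83 × 1.414 = 1.1736rem
Step 4: 0.83 × 1.414⁴ = 3.3180rem
Difference: 3.3180 − 1.1736 = 2.1444rem

2.14rem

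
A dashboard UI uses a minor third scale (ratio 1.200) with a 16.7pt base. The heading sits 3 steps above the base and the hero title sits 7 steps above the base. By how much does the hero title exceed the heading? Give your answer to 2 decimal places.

Step 3: 16.7 × 1.200³ = 28.8576pt
Step 7: 16.7 × 1.200⁷ = 59.8391pt
Difference: 59.8391 − 28.8576 = 30.9815pt

30.98pt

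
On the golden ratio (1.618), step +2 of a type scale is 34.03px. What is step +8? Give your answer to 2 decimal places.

610.57px

The gap is 8 − (2) = 6 steps, so the factor is 1.618^6.
34.03 × 1.618⁶ = 34.03 × 17.94201 ≈ 610.567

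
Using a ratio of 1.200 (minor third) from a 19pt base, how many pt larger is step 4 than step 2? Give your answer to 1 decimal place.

Step 2: 19.0 × 1.200² = 27.360pt
Step 4: 19.0 × 1.200⁴ = 39.398pt
Difference: 39.398 − 27.360 = 12.038pt

12.0pt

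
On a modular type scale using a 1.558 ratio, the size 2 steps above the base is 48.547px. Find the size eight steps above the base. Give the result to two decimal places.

48.547 × 1.558⁶ = 48.547 × 14.30226 ≈ 694.332

694.33px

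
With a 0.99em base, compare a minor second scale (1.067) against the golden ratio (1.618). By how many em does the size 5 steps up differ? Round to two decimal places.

9.61em

Minor second: 0.99 × 1.067⁵ = 1.3692em
Golden ratio: 0.99 × 1.618⁵ = 10.9781em
Difference: 10.9781 − 1.3692 = 9.6089em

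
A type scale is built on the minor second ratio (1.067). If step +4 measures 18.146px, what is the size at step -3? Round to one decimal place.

11.5px

18.146 ÷ 1.067⁷ = 18.146 ÷ 1.57453 ≈ 11.525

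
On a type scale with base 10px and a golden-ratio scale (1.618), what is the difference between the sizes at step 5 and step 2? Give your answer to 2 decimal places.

Step 2: 10.0 × 1.618² = 26.1792px
Step 5: 10.0 × 1.618⁵ = 110.8901px
Difference: 110.8901 − 26.1792 = 84.7109px

84.71px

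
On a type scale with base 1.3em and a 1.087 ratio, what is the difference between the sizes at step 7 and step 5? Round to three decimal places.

Step 5: 1.3 × 1.087⁵ = 1.97284em
Step 7: 1.3 × 1.087⁷ = 2.33104em
Difference: 2.33104 − 1.97284 = 0.35820em

0.358em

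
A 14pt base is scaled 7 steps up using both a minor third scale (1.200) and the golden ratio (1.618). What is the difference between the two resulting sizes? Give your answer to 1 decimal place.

356.3pt

Minor third: 14.0 × 1.200⁷ = 50.165pt
Golden ratio: 14.0 × 1.618⁷ = 406.422pt
Difference: 406.422 − 50.165 = 356.257pt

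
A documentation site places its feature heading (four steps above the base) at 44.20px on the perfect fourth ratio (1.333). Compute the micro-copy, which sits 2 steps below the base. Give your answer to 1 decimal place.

7.9px

Moving from step +4 to step -2 is 6 steps down, so divide by r⁶.
44.20 ÷ 1.333⁶ = 44.20 ÷ 5.61023 ≈ 7.878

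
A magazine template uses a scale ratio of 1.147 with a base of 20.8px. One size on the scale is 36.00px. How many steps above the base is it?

1.147ⁿ = 36.00 / 20.8 = 1.7308
n = ln(1.7308) / ln(1.147) = 0.5486 / 0.1371 ≈ 4.00

4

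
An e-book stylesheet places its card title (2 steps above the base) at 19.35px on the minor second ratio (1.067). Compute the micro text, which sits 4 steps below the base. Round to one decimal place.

13.1px

19.35 ÷ 1.067⁶ = 19.35 ÷ 1.47566 ≈ 13.113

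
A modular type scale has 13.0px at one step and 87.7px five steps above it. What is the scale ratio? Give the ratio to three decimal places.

1.465

r⁵ = 87.7 / 13.0, so r = (87.7/13.0)^(1/5).
r = 6.7462^(1/5) ≈ 1.4649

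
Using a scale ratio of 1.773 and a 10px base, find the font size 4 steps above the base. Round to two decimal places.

98.82px

Each step on a modular scale multiplies by the ratio, so the size n steps from the base is base × ratioⁿ.
10.0 × 1.773⁴ = 10.0 × 9.88177 ≈ 98.82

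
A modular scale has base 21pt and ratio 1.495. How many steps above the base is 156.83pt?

1.495ⁿ = 156.83 / 21 = 7.4681
n = ln(7.4681) / ln(1.495) = 2.0106 / 0.4021 ≈ 5.00

5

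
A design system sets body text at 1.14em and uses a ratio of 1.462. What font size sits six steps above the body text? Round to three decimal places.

11.132em

Each step on a modular scale multiplies by the ratio, so the size n steps from the base is base × ratioⁿ.
1.14 × 1.462⁶ = 1.14 × 9.76527 ≈ 11.132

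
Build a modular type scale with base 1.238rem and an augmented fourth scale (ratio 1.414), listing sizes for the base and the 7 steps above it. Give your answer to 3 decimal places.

Step 0: 1.238rem
Step 1: 1.238 × 1.414 = 1.751
Step 2: 1.238 × 1.414² = 2.475
Step 3: 1.238 × 1.414³ = 3.500
Step 4: 1.238 × 1.414⁴ = 4.949
Step 5: 1.238 × 1.414⁵ = 6.998
Step 6: 1.238 × 1.414⁶ = 9.895
Step 7: 1.238 × 1.414⁷ = 13.992

1.238rem, 1.751rem, 2.475rem, 3.500rem, 4.949rem, 6.998rem, 9.895rem, 13.992rem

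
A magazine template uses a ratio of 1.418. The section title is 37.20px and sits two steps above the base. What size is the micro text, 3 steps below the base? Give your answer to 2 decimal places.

37.20 ÷ 1.418⁵ = 37.20 ÷ 5.73299 ≈ 6.489

6.49px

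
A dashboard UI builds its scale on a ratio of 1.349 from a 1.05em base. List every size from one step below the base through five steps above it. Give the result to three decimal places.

Step -1: 1.05 ÷ 1.349 = 0.778
Step 0: 1.05em
Step 1: 1.05 × 1.349 = 1.416
Step 2: 1.05 × 1.349² = 1.911
Step 3: 1.05 × 1.349³ = 2.578
Step 4: 1.05 × 1.349⁴ = 3.477
Step 5: 1.05 × 1.349⁵ = 4.691

0.778em, 1.050em, 1.416em, 1.911em, 2.578em, 3.477em, 4.691em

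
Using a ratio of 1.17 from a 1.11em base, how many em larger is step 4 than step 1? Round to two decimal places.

0.78em

Step 1: 1.11 × 1.17 = 1.2987em
Step 4: 1.11 × 1.17⁴ = 2.0800em
Difference: 2.0800 − 1.2987 = 0.7813em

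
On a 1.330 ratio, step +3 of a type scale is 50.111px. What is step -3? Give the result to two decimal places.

9.05px

50.111 ÷ 1.330⁶ = 50.111 ÷ 5.53490 ≈ 9.054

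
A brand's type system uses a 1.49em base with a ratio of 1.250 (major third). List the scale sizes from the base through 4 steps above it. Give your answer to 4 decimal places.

Step 0: 1.49em
Step 1: 1.49 × 1.250 = 1.8625
Step 2: 1.49 × 1.250² = 2.3281
Step 3: 1.49 × 1.250³ = 2.9102
Step 4: 1.49 × 1.250⁴ = 3.6377

1.4900em, 1.8625em, 2.3281em, 2.9102em, 3.6377em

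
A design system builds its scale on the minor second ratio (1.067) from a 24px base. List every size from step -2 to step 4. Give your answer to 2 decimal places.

21.08px, 22.49px, 24.00px, 25.61px, 27.32px, 29.15px, 31.11px

Step -2: 24.0 ÷ 1.067² = 21.08
Step -1: 24.0 ÷ 1.067 = 22.49
Step 0: 24px
Step 1: 24.0 × 1.067 = 25.61
Step 2: 24.0 × 1.067² = 27.32
Step 3: 24.0 × 1.067³ = 29.15
Step 4: 24.0 × 1.067⁴ = 31.11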